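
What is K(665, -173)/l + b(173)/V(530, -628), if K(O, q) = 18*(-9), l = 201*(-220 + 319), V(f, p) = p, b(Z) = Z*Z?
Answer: -22061441/462836 ≈ -47.666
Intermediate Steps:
b(Z) = Z²
l = 19899 (l = 201*99 = 19899)
K(O, q) = -162
K(665, -173)/l + b(173)/V(530, -628) = -162/19899 + 173²/(-628) = -162*1/19899 + 29929*(-1/628) = -6/737 - 29929/628 = -22061441/462836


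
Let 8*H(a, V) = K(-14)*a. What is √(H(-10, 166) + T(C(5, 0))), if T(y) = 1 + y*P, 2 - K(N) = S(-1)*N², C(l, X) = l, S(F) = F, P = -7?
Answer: I*√1126/2 ≈ 16.778*I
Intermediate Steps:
K(N) = 2 + N² (K(N) = 2 - (-1)*N² = 2 + N²)
T(y) = 1 - 7*y (T(y) = 1 + y*(-7) = 1 - 7*y)
H(a, V) = 99*a/4 (H(a, V) = ((2 + (-14)²)*a)/8 = ((2 + 196)*a)/8 = (198*a)/8 = 99*a/4)
√(H(-10, 166) + T(C(5, 0))) = √((99/4)*(-10) + (1 - 7*5)) = √(-495/2 + (1 - 35)) = √(-495/2 - 34) = √(-563/2) = I*√1126/2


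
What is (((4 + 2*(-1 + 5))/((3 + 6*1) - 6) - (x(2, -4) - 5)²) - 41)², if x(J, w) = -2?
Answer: 7396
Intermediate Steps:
(((4 + 2*(-1 + 5))/((3 + 6*1) - 6) - (x(2, -4) - 5)²) - 41)² = (((4 + 2*(-1 + 5))/((3 + 6*1) - 6) - (-2 - 5)²) - 41)² = (((4 + 2*4)/((3 + 6) - 6) - 1*(-7)²) - 41)² = (((4 + 8)/(9 - 6) - 1*49) - 41)² = ((12/3 - 49) - 41)² = ((12*(⅓) - 49) - 41)² = ((4 - 49) - 41)² = (-45 - 41)² = (-86)² = 7396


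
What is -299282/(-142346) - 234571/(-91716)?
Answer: 30419595739/6527702868 ≈ 4.6601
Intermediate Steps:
-299282/(-142346) - 234571/(-91716) = -299282*(-1/142346) - 234571*(-1/91716) = 149641/71173 + 234571/91716 = 30419595739/6527702868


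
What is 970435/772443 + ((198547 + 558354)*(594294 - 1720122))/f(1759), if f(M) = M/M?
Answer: -658229839898834969/772443 ≈ -8.5214e+11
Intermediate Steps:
f(M) = 1
970435/772443 + ((198547 + 558354)*(594294 - 1720122))/f(1759) = 970435/772443 + ((198547 + 558354)*(594294 - 1720122))/1 = 970435*(1/772443) + (756901*(-1125828))*1 = 970435/772443 - 852140339028*1 = 970435/772443 - 852140339028 = -658229839898834969/772443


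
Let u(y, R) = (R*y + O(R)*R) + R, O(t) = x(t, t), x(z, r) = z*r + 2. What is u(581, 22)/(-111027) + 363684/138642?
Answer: 294612786/122166709 ≈ 2.4116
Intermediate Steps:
x(z, r) = 2 + r*z (x(z, r) = r*z + 2 = 2 + r*z)
O(t) = 2 + t² (O(t) = 2 + t*t = 2 + t²)
u(y, R) = R + R*y + R*(2 + R²) (u(y, R) = (R*y + (2 + R²)*R) + R = (R*y + R*(2 + R²)) + R = R + R*y + R*(2 + R²))
u(581, 22)/(-111027) + 363684/138642 = (22*(3 + 581 + 22²))/(-111027) + 363684/138642 = (22*(3 + 581 + 484))*(-1/111027) + 363684*(1/138642) = (22*1068)*(-1/111027) + 60614/23107 = 23496*(-1/111027) + 60614/23107 = -7832/37009 + 60614/23107 = 294612786/122166709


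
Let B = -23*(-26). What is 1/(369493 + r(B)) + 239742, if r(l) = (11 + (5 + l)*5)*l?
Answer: 522407647423/2179041 ≈ 2.3974e+5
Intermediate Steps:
B = 598
r(l) = l*(36 + 5*l) (r(l) = (11 + (25 + 5*l))*l = (36 + 5*l)*l = l*(36 + 5*l))
1/(369493 + r(B)) + 239742 = 1/(369493 + 598*(36 + 5*598)) + 239742 = 1/(369493 + 598*(36 + 2990)) + 239742 = 1/(369493 + 598*3026) + 239742 = 1/(369493 + 1809548) + 239742 = 1/2179041 + 239742 = 522407647423/2179041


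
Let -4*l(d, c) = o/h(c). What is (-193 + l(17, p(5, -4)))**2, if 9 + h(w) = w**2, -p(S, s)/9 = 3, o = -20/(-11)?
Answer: 93460438369/2509056 ≈ 37249.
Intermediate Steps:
o = 20/11 (o = -20*(-1/11) = 20/11 ≈ 1.8182)
p(S, s) = -27 (p(S, s) = -9*3 = -27)
h(w) = -9 + w**2
l(d, c) = -5/(11*(-9 + c**2))
(-193 + l(17, p(5, -4)))**2 = (-193 - 5/(-99 + 11*(-27)**2))**2 = (-193 - 5/(-99 + 11*729))**2 = (-193 - 5/(-99 + 8019))**2 = (-193 - 5/7920)**2 = (-193 - 5*1/7920)**2 = (-193 - 1/1584)**2 = (-305713/1584)**2 = 93460438369/2509056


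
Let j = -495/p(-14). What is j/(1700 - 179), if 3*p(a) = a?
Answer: 165/2366 ≈ 0.069738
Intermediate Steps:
p(a) = a/3
j = 1485/14 (j = -495/((⅓)*(-14)) = -495/(-14/3) = -495*(-3/14) = 1485/14 ≈ 106.07)
j/(1700 - 179) = 1485/(14*(1700 - 179)) = (1485/14)/1521 = (1485/14)*(1/1521) = 165/2366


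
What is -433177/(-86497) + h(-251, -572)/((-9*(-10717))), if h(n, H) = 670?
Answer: 41839174171/8342895141 ≈ 5.0149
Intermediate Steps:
-433177/(-86497) + h(-251, -572)/((-9*(-10717))) = -433177/(-86497) + 670/((-9*(-10717))) = -433177*(-1/86497) + 670/96453 = 433177/86497 + 670*(1/96453) = 433177/86497 + 670/96453 = 41839174171/8342895141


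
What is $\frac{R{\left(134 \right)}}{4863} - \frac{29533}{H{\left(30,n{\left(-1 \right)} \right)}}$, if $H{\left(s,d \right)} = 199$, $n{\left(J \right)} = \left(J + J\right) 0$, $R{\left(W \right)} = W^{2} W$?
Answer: $\frac{335195717}{967737} \approx 346.37$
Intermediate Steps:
$R{\left(W \right)} = W^{3}$
$n{\left(J \right)} = 0$ ($n{\left(J \right)} = 2 J 0 = 0$)
$\frac{R{\left(134 \right)}}{4863} - \frac{29533}{H{\left(30,n{\left(-1 \right)} \right)}} = \frac{134^{3}}{4863} - \frac{29533}{199} = 2406104 \cdot \frac{1}{4863} - \frac{29533}{199} = \frac{2406104}{4863} - \frac{29533}{199} = \frac{335195717}{967737}$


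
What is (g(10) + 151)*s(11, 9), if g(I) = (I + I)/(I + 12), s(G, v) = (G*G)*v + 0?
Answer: 165429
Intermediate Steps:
s(G, v) = v*G² (s(G, v) = G²*v + 0 = v*G² + 0 = v*G²)
g(I) = 2*I/(12 + I) (g(I) = (2*I)/(12 + I) = 2*I/(12 + I))
(g(10) + 151)*s(11, 9) = (2*10/(12 + 10) + 151)*(9*11²) = (2*10/22 + 151)*(9*121) = (2*10*(1/22) + 151)*1089 = (10/11 + 151)*1089 = (1671/11)*1089 = 165429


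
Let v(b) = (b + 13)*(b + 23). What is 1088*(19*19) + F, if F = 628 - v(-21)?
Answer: 393412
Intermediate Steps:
v(b) = (13 + b)*(23 + b)
F = 644 (F = 628 - (299 + (-21)**2 + 36*(-21)) = 628 - (299 + 441 - 756) = 628 - 1*(-16) = 628 + 16 = 644)
1088*(19*19) + F = 1088*(19*19) + 644 = 1088*361 + 644 = 392768 + 644 = 393412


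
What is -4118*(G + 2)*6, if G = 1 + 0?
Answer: -74124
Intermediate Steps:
G = 1
-4118*(G + 2)*6 = -4118*(1 + 2)*6 = -12354*6 = -4118*18 = -74124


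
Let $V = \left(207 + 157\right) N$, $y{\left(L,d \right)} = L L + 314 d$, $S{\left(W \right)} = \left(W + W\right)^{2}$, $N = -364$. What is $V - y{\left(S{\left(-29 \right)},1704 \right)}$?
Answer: $-11984048$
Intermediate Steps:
$S{\left(W \right)} = 4 W^{2}$ ($S{\left(W \right)} = \left(2 W\right)^{2} = 4 W^{2}$)
$y{\left(L,d \right)} = L^{2} + 314 d$
$V = -132496$ ($V = \left(207 + 157\right) \left(-364\right) = 364 \left(-364\right) = -132496$)
$V - y{\left(S{\left(-29 \right)},1704 \right)} = -132496 - \left(\left(4 \left(-29\right)^{2}\right)^{2} + 314 \cdot 1704\right) = -132496 - \left(\left(4 \cdot 841\right)^{2} + 535056\right) = -132496 - \left(3364^{2} + 535056\right) = -132496 - \left(11316496 + 535056\right) = -132496 - 11851552 = -11984048$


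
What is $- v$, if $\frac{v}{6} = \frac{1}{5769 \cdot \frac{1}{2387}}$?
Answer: $- \frac{4774}{1923} \approx -2.4826$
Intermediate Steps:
$v = \frac{4774}{1923}$ ($v = \frac{6}{5769 \cdot \frac{1}{2387}} = \frac{6}{\frac{5769}{2387}} = 6 \cdot \frac{2387}{5769} = \frac{4774}{1923} \approx 2.4826$)
$- v = \left(-1\right) \frac{4774}{1923} = - \frac{4774}{1923}$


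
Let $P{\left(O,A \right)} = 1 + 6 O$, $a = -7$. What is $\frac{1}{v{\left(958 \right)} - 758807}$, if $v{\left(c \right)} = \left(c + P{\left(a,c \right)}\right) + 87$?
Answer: $- \frac{1}{757803} \approx -1.3196 \cdot 10^{-6}$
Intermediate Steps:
$v{\left(c \right)} = 46 + c$ ($v{\left(c \right)} = \left(c + \left(1 + 6 \left(-7\right)\right)\right) + 87 = \left(c + \left(1 - 42\right)\right) + 87 = \left(c - 41\right) + 87 = \left(-41 + c\right) + 87 = 46 + c$)
$\frac{1}{v{\left(958 \right)} - 758807} = \frac{1}{\left(46 + 958\right) - 758807} = \frac{1}{1004 - 758807} = \frac{1}{-757803} = - \frac{1}{757803}$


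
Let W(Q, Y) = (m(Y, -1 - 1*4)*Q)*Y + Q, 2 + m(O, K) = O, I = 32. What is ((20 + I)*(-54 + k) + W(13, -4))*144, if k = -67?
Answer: -859248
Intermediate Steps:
m(O, K) = -2 + O
W(Q, Y) = Q + Q*Y*(-2 + Y) (W(Q, Y) = ((-2 + Y)*Q)*Y + Q = (Q*(-2 + Y))*Y + Q = Q*Y*(-2 + Y) + Q = Q + Q*Y*(-2 + Y))
((20 + I)*(-54 + k) + W(13, -4))*144 = ((20 + 32)*(-54 - 67) + 13*(1 - 4*(-2 - 4)))*144 = (52*(-121) + 13*(1 - 4*(-6)))*144 = (-6292 + 13*(1 + 24))*144 = (-6292 + 13*25)*144 = (-6292 + 325)*144 = -5967*144 = -859248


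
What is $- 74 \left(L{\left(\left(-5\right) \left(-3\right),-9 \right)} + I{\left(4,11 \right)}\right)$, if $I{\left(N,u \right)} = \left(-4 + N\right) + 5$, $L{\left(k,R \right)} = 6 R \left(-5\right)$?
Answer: $-20350$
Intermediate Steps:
$L{\left(k,R \right)} = - 30 R$
$I{\left(N,u \right)} = 1 + N$
$- 74 \left(L{\left(\left(-5\right) \left(-3\right),-9 \right)} + I{\left(4,11 \right)}\right) = - 74 \left(\left(-30\right) \left(-9\right) + \left(1 + 4\right)\right) = - 74 \left(270 + 5\right) = \left(-74\right) 275 = -20350$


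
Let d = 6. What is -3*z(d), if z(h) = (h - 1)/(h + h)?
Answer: -5/4 ≈ -1.2500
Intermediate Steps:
z(h) = (-1 + h)/(2*h) (z(h) = (-1 + h)/((2*h)) = (-1 + h)*(1/(2*h)) = (-1 + h)/(2*h))
-3*z(d) = -3*(-1 + 6)/(2*6) = -3*5/(2*6) = -3*5/12 = -5/4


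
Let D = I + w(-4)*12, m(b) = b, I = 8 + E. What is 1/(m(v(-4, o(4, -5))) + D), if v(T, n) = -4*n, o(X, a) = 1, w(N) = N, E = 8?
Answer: -1/36 ≈ -0.027778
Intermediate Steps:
I = 16 (I = 8 + 8 = 16)
D = -32 (D = 16 - 4*12 = 16 - 48 = -32)
1/(m(v(-4, o(4, -5))) + D) = 1/(-4*1 - 32) = 1/(-4 - 32) = 1/(-36) = -1/36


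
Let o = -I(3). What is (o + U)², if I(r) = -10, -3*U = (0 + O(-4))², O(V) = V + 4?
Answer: 100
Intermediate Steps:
O(V) = 4 + V
U = 0 (U = -(0 + (4 - 4))²/3 = -(0 + 0)²/3 = -⅓*0² = -⅓*0 = 0)
o = 10 (o = -1*(-10) = 10)
(o + U)² = (10 + 0)² = 10² = 100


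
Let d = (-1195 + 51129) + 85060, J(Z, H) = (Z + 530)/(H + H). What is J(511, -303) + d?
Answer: 27268441/202 ≈ 1.3499e+5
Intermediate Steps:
J(Z, H) = (530 + Z)/(2*H) (J(Z, H) = (530 + Z)/((2*H)) = (530 + Z)*(1/(2*H)) = (530 + Z)/(2*H))
d = 134994 (d = 49934 + 85060 = 134994)
J(511, -303) + d = (½)*(530 + 511)/(-303) + 134994 = (½)*(-1/303)*1041 + 134994 = -347/202 + 134994 = 27268441/202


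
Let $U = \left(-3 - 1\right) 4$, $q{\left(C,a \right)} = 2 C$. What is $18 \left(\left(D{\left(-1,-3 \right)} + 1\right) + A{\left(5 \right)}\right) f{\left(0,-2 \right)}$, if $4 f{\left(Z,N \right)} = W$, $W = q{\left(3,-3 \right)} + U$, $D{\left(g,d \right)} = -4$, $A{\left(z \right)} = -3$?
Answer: $270$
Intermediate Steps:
$U = -16$ ($U = \left(-4\right) 4 = -16$)
$W = -10$ ($W = 2 \cdot 3 - 16 = 6 - 16 = -10$)
$f{\left(Z,N \right)} = - \frac{5}{2}$ ($f{\left(Z,N \right)} = \frac{1}{4} \left(-10\right) = - \frac{5}{2}$)
$18 \left(\left(D{\left(-1,-3 \right)} + 1\right) + A{\left(5 \right)}\right) f{\left(0,-2 \right)} = 18 \left(\left(-4 + 1\right) - 3\right) \left(- \frac{5}{2}\right) = 18 \left(-3 - 3\right) \left(- \frac{5}{2}\right) = 18 \left(-6\right) \left(- \frac{5}{2}\right) = \left(-108\right) \left(- \frac{5}{2}\right) = 270$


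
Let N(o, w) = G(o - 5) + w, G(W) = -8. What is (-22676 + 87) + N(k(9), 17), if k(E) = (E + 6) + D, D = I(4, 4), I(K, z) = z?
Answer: -22580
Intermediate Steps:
D = 4
k(E) = 10 + E (k(E) = (E + 6) + 4 = (6 + E) + 4 = 10 + E)
N(o, w) = -8 + w
(-22676 + 87) + N(k(9), 17) = (-22676 + 87) + (-8 + 17) = -22589 + 9 = -22580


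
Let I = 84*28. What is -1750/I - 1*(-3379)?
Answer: 567547/168 ≈ 3378.3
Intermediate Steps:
I = 2352
-1750/I - 1*(-3379) = -1750/2352 - 1*(-3379) = -1750*1/2352 + 3379 = -125/168 + 3379 = 567547/168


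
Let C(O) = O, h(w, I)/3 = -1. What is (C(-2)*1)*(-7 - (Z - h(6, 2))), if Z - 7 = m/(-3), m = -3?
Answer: 36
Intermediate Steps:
h(w, I) = -3 (h(w, I) = 3*(-1) = -3)
Z = 8 (Z = 7 - 3/(-3) = 7 - 3*(-⅓) = 7 + 1 = 8)
(C(-2)*1)*(-7 - (Z - h(6, 2))) = (-2*1)*(-7 - (8 - 1*(-3))) = -2*(-7 - (8 + 3)) = -2*(-7 - 1*11) = -2*(-7 - 11) = -2*(-18) = 36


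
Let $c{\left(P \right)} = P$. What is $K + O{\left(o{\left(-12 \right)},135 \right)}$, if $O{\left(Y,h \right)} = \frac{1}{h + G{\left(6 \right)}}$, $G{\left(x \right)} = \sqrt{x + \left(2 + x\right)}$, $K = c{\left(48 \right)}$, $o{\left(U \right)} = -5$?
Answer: $\frac{874263}{18211} - \frac{\sqrt{14}}{18211} \approx 48.007$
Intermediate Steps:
$K = 48$
$G{\left(x \right)} = \sqrt{2 + 2 x}$
$O{\left(Y,h \right)} = \frac{1}{h + \sqrt{14}}$ ($O{\left(Y,h \right)} = \frac{1}{h + \sqrt{2 + 2 \cdot 6}} = \frac{1}{h + \sqrt{2 + 12}} = \frac{1}{h + \sqrt{14}}$)
$K + O{\left(o{\left(-12 \right)},135 \right)} = 48 + \frac{1}{135 + \sqrt{14}}$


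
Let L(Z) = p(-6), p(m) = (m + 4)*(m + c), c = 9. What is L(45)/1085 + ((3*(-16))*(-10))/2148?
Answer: 42326/194215 ≈ 0.21793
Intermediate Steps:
p(m) = (4 + m)*(9 + m) (p(m) = (m + 4)*(m + 9) = (4 + m)*(9 + m))
L(Z) = -6 (L(Z) = 36 + (-6)**2 + 13*(-6) = 36 + 36 - 78 = -6)
L(45)/1085 + ((3*(-16))*(-10))/2148 = -6/1085 + ((3*(-16))*(-10))/2148 = -6*1/1085 - 48*(-10)*(1/2148) = -6/1085 + 480*(1/2148) = -6/1085 + 40/179 = 42326/194215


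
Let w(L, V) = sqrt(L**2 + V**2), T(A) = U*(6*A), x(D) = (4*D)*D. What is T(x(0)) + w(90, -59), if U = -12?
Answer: sqrt(11581) ≈ 107.61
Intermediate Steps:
x(D) = 4*D**2
T(A) = -72*A
T(x(0)) + w(90, -59) = -288*0**2 + sqrt(90**2 + (-59)**2) = -288*0 + sqrt(8100 + 3481) = -72*0 + sqrt(11581) = 0 + sqrt(11581) = sqrt(11581)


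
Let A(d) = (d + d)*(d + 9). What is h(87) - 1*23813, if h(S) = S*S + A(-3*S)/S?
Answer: -14732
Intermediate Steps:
A(d) = 2*d*(9 + d) (A(d) = (2*d)*(9 + d) = 2*d*(9 + d))
h(S) = -54 + S² + 18*S (h(S) = S*S + (2*(-3*S)*(9 - 3*S))/S = S² + (-6*S*(9 - 3*S))/S = S² + (-54 + 18*S) = -54 + S² + 18*S)
h(87) - 1*23813 = (-54 + 87² + 18*87) - 1*23813 = (-54 + 7569 + 1566) - 23813 = 9081 - 23813 = -14732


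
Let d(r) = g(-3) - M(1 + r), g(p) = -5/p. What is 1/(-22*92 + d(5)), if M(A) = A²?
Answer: -3/6175 ≈ -0.00048583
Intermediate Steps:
d(r) = 5/3 - (1 + r)² (d(r) = -5/(-3) - (1 + r)² = -5*(-⅓) - (1 + r)² = 5/3 - (1 + r)²)
1/(-22*92 + d(5)) = 1/(-22*92 + (5/3 - (1 + 5)²)) = 1/(-2024 + (5/3 - 1*6²)) = 1/(-2024 + (5/3 - 1*36)) = 1/(-2024 + (5/3 - 36)) = 1/(-2024 - 103/3) = 1/(-6175/3) = -3/6175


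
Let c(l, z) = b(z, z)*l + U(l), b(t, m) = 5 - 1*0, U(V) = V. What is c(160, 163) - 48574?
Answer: -47614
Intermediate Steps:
b(t, m) = 5 (b(t, m) = 5 + 0 = 5)
c(l, z) = 6*l (c(l, z) = 5*l + l = 6*l)
c(160, 163) - 48574 = 6*160 - 48574 = 960 - 48574 = -47614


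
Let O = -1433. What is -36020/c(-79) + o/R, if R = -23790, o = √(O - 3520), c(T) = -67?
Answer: 36020/67 - I*√4953/23790 ≈ 537.61 - 0.0029583*I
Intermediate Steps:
o = I*√4953 (o = √(-1433 - 3520) = √(-4953) = I*√4953 ≈ 70.378*I)
-36020/c(-79) + o/R = -36020/(-67) + (I*√4953)/(-23790) = -36020*(-1/67) + (I*√4953)*(-1/23790) = 36020/67 - I*√4953/23790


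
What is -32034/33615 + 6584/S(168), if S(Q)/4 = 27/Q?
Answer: 114748442/11205 ≈ 10241.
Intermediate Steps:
S(Q) = 108/Q (S(Q) = 4*(27/Q) = 108/Q)
-32034/33615 + 6584/S(168) = -32034/33615 + 6584/((108/168)) = -32034*1/33615 + 6584/((108*(1/168))) = -10678/11205 + 6584/(9/14) = -10678/11205 + 6584*(14/9) = -10678/11205 + 92176/9 = 114748442/11205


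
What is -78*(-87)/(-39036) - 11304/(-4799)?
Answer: 68116155/31222294 ≈ 2.1817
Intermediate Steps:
-78*(-87)/(-39036) - 11304/(-4799) = 6786*(-1/39036) - 11304*(-1/4799) = -1131/6506 + 11304/4799 = 68116155/31222294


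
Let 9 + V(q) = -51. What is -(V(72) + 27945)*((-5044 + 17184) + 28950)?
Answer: -1145794650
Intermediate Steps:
V(q) = -60 (V(q) = -9 - 51 = -60)
-(V(72) + 27945)*((-5044 + 17184) + 28950) = -(-60 + 27945)*((-5044 + 17184) + 28950) = -27885*(12140 + 28950) = -27885*41090 = -1*1145794650 = -1145794650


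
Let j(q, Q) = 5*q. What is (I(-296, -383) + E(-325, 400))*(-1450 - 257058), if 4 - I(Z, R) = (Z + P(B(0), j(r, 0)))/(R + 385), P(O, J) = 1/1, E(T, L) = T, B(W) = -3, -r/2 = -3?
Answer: 44851138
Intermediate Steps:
r = 6 (r = -2*(-3) = 6)
P(O, J) = 1
I(Z, R) = 4 - (1 + Z)/(385 + R) (I(Z, R) = 4 - (Z + 1)/(R + 385) = 4 - (1 + Z)/(385 + R))
(I(-296, -383) + E(-325, 400))*(-1450 - 257058) = ((1539 - 1*(-296) + 4*(-383))/(385 - 383) - 325)*(-1450 - 257058) = ((1539 + 296 - 1532)/2 - 325)*(-258508) = ((1/2)*303 - 325)*(-258508) = (303/2 - 325)*(-258508) = -347/2*(-258508) = 44851138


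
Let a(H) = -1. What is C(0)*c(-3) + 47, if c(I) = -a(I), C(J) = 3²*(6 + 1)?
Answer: 110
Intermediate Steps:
C(J) = 63 (C(J) = 9*7 = 63)
c(I) = 1 (c(I) = -1*(-1) = 1)
C(0)*c(-3) + 47 = 63*1 + 47 = 63 + 47 = 110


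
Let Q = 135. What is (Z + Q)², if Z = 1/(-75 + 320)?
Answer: 1094021776/60025 ≈ 18226.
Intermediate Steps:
Z = 1/245 ≈ 0.0040816
(Z + Q)² = (1/245 + 135)² = (33076/245)² = 1094021776/60025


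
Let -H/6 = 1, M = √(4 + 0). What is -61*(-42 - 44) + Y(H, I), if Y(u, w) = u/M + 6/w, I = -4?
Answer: 10483/2 ≈ 5241.5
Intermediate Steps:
M = 2 (M = √4 = 2)
H = -6 (H = -6*1 = -6)
Y(u, w) = u/2 + 6/w
-61*(-42 - 44) + Y(H, I) = -61*(-42 - 44) + ((½)*(-6) + 6/(-4)) = -61*(-86) + (-3 + 6*(-¼)) = 5246 + (-3 - 3/2) = 5246 - 9/2 = 10483/2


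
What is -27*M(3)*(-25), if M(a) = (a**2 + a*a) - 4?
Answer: 9450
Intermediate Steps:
M(a) = -4 + 2*a**2 (M(a) = (a**2 + a**2) - 4 = 2*a**2 - 4 = -4 + 2*a**2)
-27*M(3)*(-25) = -27*(-4 + 2*3**2)*(-25) = -27*(-4 + 2*9)*(-25) = -27*(-4 + 18)*(-25) = -27*14*(-25) = -378*(-25) = 9450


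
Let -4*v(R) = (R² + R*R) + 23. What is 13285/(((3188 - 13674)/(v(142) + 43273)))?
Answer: -35989065/856 ≈ -42043.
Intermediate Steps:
v(R) = -23/4 - R²/2 (v(R) = -((R² + R*R) + 23)/4 = -((R² + R²) + 23)/4 = -(2*R² + 23)/4 = -(23 + 2*R²)/4 = -23/4 - R²/2)
13285/(((3188 - 13674)/(v(142) + 43273))) = 13285/(((3188 - 13674)/((-23/4 - ½*142²) + 43273))) = 13285/((-10486/((-23/4 - ½*20164) + 43273))) = 13285/((-10486/((-23/4 - 10082) + 43273))) = 13285/((-10486/(-40351/4 + 43273))) = 13285/((-10486/132741/4)) = 13285/((-10486*4/132741)) = 13285/(-856/2709) = 13285*(-2709/856) = -35989065/856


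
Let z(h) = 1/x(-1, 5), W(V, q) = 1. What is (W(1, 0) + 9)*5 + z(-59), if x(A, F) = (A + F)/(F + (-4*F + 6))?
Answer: 191/4 ≈ 47.750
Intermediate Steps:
x(A, F) = (A + F)/(6 - 3*F) (x(A, F) = (A + F)/(F + (6 - 4*F)) = (A + F)/(6 - 3*F))
z(h) = -9/4 (z(h) = 1/((-1*(-1) - 1*5)/(3*(-2 + 5))) = 1/((⅓)*(1 - 5)/3) = 1/((⅓)*(⅓)*(-4)) = 1/(-4/9) = -9/4)
(W(1, 0) + 9)*5 + z(-59) = (1 + 9)*5 - 9/4 = 10*5 - 9/4 = 50 - 9/4 = 191/4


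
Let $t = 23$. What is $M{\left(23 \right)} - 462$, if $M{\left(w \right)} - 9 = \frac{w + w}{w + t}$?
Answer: $-452$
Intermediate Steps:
$M{\left(w \right)} = 9 + \frac{2 w}{23 + w}$ ($M{\left(w \right)} = 9 + \frac{w + w}{w + 23} = 9 + \frac{2 w}{23 + w}$)
$M{\left(23 \right)} - 462 = \frac{207 + 11 \cdot 23}{23 + 23} - 462 = \frac{207 + 253}{46} - 462 = \frac{1}{46} \cdot 460 - 462 = 10 - 462 = -452$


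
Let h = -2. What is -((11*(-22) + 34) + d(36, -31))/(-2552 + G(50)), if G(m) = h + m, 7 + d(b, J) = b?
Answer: -179/2504 ≈ -0.071486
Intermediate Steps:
d(b, J) = -7 + b
G(m) = -2 + m
-((11*(-22) + 34) + d(36, -31))/(-2552 + G(50)) = -((11*(-22) + 34) + (-7 + 36))/(-2552 + (-2 + 50)) = -((-242 + 34) + 29)/(-2552 + 48) = -(-208 + 29)/(-2504) = -(-179)*(-1)/2504 = -1*179/2504 = -179/2504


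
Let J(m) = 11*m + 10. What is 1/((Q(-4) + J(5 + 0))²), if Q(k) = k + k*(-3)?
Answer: 1/5329 ≈ 0.00018765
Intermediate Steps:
J(m) = 10 + 11*m
Q(k) = -2*k (Q(k) = k - 3*k = -2*k)
1/((Q(-4) + J(5 + 0))²) = 1/((-2*(-4) + (10 + 11*(5 + 0)))²) = 1/((8 + (10 + 11*5))²) = 1/((8 + (10 + 55))²) = 1/((8 + 65)²) = 1/(73²) = 1/5329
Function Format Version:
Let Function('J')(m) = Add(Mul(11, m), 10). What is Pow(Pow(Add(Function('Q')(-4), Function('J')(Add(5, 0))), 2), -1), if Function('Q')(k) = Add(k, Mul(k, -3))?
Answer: Rational(1, 5329) ≈ 0.00018765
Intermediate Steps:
Function('J')(m) = Add(10, Mul(11, m))
Function('Q')(k) = Mul(-2, k) (Function('Q')(k) = Add(k, Mul(-3, k)) = Mul(-2, k))
Pow(Pow(Add(Function('Q')(-4), Function('J')(Add(5, 0))), 2), -1) = Pow(Pow(Add(Mul(-2, -4), Add(10, Mul(11, Add(5, 0)))), 2), -1) = Pow(Pow(Add(8, Add(10, Mul(11, 5))), 2), -1) = Pow(Pow(Add(8, Add(10, 55)), 2), -1) = Pow(Pow(Add(8, 65), 2), -1) = Pow(Pow(73, 2), -1) = Pow(5329, -1) = Rational(1, 5329)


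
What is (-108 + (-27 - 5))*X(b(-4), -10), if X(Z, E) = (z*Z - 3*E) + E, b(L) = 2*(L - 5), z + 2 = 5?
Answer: 4760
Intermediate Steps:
z = 3 (z = -2 + 5 = 3)
b(L) = -10 + 2*L (b(L) = 2*(-5 + L) = -10 + 2*L)
X(Z, E) = -2*E + 3*Z (X(Z, E) = (3*Z - 3*E) + E = (-3*E + 3*Z) + E = -2*E + 3*Z)
(-108 + (-27 - 5))*X(b(-4), -10) = (-108 + (-27 - 5))*(-2*(-10) + 3*(-10 + 2*(-4))) = (-108 - 32)*(20 + 3*(-10 - 8)) = -140*(20 + 3*(-18)) = -140*(20 - 54) = -140*(-34) = 4760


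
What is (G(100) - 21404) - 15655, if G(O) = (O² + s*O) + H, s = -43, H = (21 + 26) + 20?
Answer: -31292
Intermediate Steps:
H = 67 (H = 47 + 20 = 67)
G(O) = 67 + O² - 43*O (G(O) = (O² - 43*O) + 67 = 67 + O² - 43*O)
(G(100) - 21404) - 15655 = ((67 + 100² - 43*100) - 21404) - 15655 = ((67 + 10000 - 4300) - 21404) - 15655 = (5767 - 21404) - 15655 = -15637 - 15655 = -31292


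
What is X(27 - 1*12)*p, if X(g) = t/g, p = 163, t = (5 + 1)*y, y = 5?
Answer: 326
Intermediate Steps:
t = 30 (t = (5 + 1)*5 = 6*5 = 30)
X(g) = 30/g
X(27 - 1*12)*p = (30/(27 - 1*12))*163 = (30/(27 - 12))*163 = (30/15)*163 = (30*(1/15))*163 = 2*163 = 326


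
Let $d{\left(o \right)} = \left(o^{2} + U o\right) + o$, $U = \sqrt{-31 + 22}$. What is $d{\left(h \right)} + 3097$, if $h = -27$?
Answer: $3799 - 81 i \approx 3799.0 - 81.0 i$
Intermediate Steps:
$U = 3 i$ ($U = \sqrt{-9} = 3 i \approx 3.0 i$)
$d{\left(o \right)} = o + o^{2} + 3 i o$ ($d{\left(o \right)} = \left(o^{2} + 3 i o\right) + o = o + o^{2} + 3 i o$)
$d{\left(h \right)} + 3097 = - 27 \left(1 - 27 + 3 i\right) + 3097 = - 27 \left(-26 + 3 i\right) + 3097 = \left(702 - 81 i\right) + 3097 = 3799 - 81 i$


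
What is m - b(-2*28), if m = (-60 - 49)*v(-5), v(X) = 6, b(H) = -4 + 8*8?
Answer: -714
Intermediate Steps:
b(H) = 60 (b(H) = -4 + 64 = 60)
m = -654 (m = (-60 - 49)*6 = -109*6 = -654)
m - b(-2*28) = -654 - 1*60 = -654 - 60 = -714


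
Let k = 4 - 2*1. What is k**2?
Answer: 4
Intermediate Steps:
k = 2 (k = 4 - 2 = 2)
k**2 = 2**2 = 4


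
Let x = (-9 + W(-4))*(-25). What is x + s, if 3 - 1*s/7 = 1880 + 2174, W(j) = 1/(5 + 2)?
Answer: -196949/7 ≈ -28136.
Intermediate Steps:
W(j) = 1/7
x = 1550/7 (x = (-9 + 1/7)*(-25) = -62/7*(-25) = 1550/7 ≈ 221.43)
s = -28357 (s = 21 - 7*(1880 + 2174) = 21 - 7*4054 = 21 - 28378 = -28357)
x + s = 1550/7 - 28357 = -196949/7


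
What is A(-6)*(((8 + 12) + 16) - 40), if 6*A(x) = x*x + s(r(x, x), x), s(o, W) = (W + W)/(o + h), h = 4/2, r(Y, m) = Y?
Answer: -26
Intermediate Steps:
h = 2 (h = 4*(1/2) = 2)
s(o, W) = 2*W/(2 + o) (s(o, W) = (W + W)/(o + 2) = (2*W)/(2 + o) = 2*W/(2 + o))
A(x) = x**2/6 + x/(3*(2 + x)) (A(x) = (x*x + 2*x/(2 + x))/6 = (x**2 + 2*x/(2 + x))/6 = x**2/6 + x/(3*(2 + x)))
A(-6)*(((8 + 12) + 16) - 40) = ((1/6)*(-6)*(2 - 6*(2 - 6))/(2 - 6))*(((8 + 12) + 16) - 40) = ((1/6)*(-6)*(2 - 6*(-4))/(-4))*((20 + 16) - 40) = ((1/6)*(-6)*(-1/4)*(2 + 24))*(36 - 40) = ((1/6)*(-6)*(-1/4)*26)*(-4) = (13/2)*(-4) = -26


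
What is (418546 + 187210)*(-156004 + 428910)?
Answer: 165314446936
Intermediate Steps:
(418546 + 187210)*(-156004 + 428910) = 605756*272906 = 165314446936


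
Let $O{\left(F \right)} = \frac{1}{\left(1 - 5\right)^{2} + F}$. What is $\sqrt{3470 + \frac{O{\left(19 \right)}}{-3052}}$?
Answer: $\frac{\sqrt{202012642455}}{7630} \approx 58.907$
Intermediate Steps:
$O{\left(F \right)} = \frac{1}{16 + F}$ ($O{\left(F \right)} = \frac{1}{\left(-4\right)^{2} + F} = \frac{1}{16 + F}$)
$\sqrt{3470 + \frac{O{\left(19 \right)}}{-3052}} = \sqrt{3470 + \frac{1}{\left(16 + 19\right) \left(-3052\right)}} = \sqrt{3470 + \frac{1}{35} \left(- \frac{1}{3052}\right)} = \sqrt{3470 - \frac{1}{106820}} = \sqrt{\frac{370665399}{106820}} = \frac{\sqrt{202012642455}}{7630}$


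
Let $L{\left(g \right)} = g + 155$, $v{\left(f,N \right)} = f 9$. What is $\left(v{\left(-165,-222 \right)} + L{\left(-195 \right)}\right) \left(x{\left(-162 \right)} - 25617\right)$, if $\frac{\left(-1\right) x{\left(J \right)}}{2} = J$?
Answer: $38571825$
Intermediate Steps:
$v{\left(f,N \right)} = 9 f$
$x{\left(J \right)} = - 2 J$
$L{\left(g \right)} = 155 + g$
$\left(v{\left(-165,-222 \right)} + L{\left(-195 \right)}\right) \left(x{\left(-162 \right)} - 25617\right) = \left(9 \left(-165\right) + \left(155 - 195\right)\right) \left(\left(-2\right) \left(-162\right) - 25617\right) = \left(-1485 - 40\right) \left(324 - 25617\right) = \left(-1525\right) \left(-25293\right) = 38571825$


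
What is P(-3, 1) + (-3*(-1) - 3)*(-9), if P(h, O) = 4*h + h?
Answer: -15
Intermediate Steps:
P(h, O) = 5*h
P(-3, 1) + (-3*(-1) - 3)*(-9) = 5*(-3) + (-3*(-1) - 3)*(-9) = -15 + (3 - 3)*(-9) = -15 + 0*(-9) = -15 + 0 = -15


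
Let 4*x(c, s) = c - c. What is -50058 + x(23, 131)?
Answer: -50058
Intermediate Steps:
x(c, s) = 0 (x(c, s) = (c - c)/4 = (¼)*0 = 0)
-50058 + x(23, 131) = -50058 + 0 = -50058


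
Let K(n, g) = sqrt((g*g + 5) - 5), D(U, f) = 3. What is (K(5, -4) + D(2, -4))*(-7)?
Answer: -49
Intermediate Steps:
K(n, g) = sqrt(g**2) (K(n, g) = sqrt((g**2 + 5) - 5) = sqrt((5 + g**2) - 5) = sqrt(g**2))
(K(5, -4) + D(2, -4))*(-7) = (sqrt((-4)**2) + 3)*(-7) = (sqrt(16) + 3)*(-7) = (4 + 3)*(-7) = 7*(-7) = -49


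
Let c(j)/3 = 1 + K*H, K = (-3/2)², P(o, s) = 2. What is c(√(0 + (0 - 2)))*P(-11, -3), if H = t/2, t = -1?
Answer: -¾ ≈ -0.75000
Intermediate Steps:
K = 9/4 (K = (-3*½)² = (-3/2)² = 9/4 ≈ 2.2500)
H = -½ (H = -1/2 = -1*½ = -½ ≈ -0.50000)
c(j) = -3/8 (c(j) = 3*(1 + (9/4)*(-½)) = 3*(1 - 9/8) = 3*(-⅛) = -3/8)
c(√(0 + (0 - 2)))*P(-11, -3) = -3/8*2 = -¾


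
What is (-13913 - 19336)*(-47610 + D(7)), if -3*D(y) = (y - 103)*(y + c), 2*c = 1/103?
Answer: 162279790758/103 ≈ 1.5755e+9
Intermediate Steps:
c = 1/206 (c = (1/2)/103 = (1/2)*(1/103) = 1/206 ≈ 0.0048544)
D(y) = -(-103 + y)*(1/206 + y)/3 (D(y) = -(y - 103)*(y + 1/206)/3 = -(-103 + y)*(1/206 + y)/3)
(-13913 - 19336)*(-47610 + D(7)) = (-13913 - 19336)*(-47610 + (1/6 - 1/3*7**2 + (21217/618)*7)) = -33249*(-47610 + (1/6 - 1/3*49 + 148519/618)) = -33249*(-47610 + (1/6 - 49/3 + 148519/618)) = -33249*(-47610 + 23088/103) = -33249*(-4880742/103) = 162279790758/103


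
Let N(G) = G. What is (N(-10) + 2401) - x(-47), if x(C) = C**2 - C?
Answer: 135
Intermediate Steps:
(N(-10) + 2401) - x(-47) = (-10 + 2401) - (-47)*(-1 - 47) = 2391 - (-47)*(-48) = 2391 - 1*2256 = 2391 - 2256 = 135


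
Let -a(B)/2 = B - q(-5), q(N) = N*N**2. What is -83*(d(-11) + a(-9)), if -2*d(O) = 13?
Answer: 39591/2 ≈ 19796.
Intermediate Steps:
q(N) = N**3
d(O) = -13/2 (d(O) = -1/2*13 = -13/2)
a(B) = -250 - 2*B (a(B) = -2*(B - 1*(-5)**3) = -2*(B - 1*(-125)) = -2*(B + 125) = -2*(125 + B) = -250 - 2*B)
-83*(d(-11) + a(-9)) = -83*(-13/2 + (-250 - 2*(-9))) = -83*(-13/2 + (-250 + 18)) = -83*(-13/2 - 232) = -83*(-477/2) = 39591/2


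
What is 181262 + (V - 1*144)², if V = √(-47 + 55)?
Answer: 202006 - 576*√2 ≈ 2.0119e+5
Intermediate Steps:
V = 2*√2 (V = √8 = 2*√2 ≈ 2.8284)
181262 + (V - 1*144)² = 181262 + (2*√2 - 1*144)² = 181262 + (2*√2 - 144)² = 181262 + (-144 + 2*√2)²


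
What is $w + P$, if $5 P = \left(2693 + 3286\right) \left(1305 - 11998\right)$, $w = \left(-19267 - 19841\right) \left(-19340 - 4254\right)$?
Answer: $\frac{4549637313}{5} \approx 9.0993 \cdot 10^{8}$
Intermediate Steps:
$w = 922714152$ ($w = \left(-39108\right) \left(-23594\right) = 922714152$)
$P = - \frac{63933447}{5}$ ($P = \frac{\left(2693 + 3286\right) \left(1305 - 11998\right)}{5} = \frac{5979 \left(-10693\right)}{5} = \frac{1}{5} \left(-63933447\right) = - \frac{63933447}{5} \approx -1.2787 \cdot 10^{7}$)
$w + P = 922714152 - \frac{63933447}{5} = \frac{4549637313}{5}$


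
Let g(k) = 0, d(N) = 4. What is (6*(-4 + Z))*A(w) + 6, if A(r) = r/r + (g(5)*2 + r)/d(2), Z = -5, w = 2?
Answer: -75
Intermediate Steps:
A(r) = 1 + r/4 (A(r) = r/r + (0*2 + r)/4 = 1 + (0 + r)*(¼) = 1 + r*(¼) = 1 + r/4)
(6*(-4 + Z))*A(w) + 6 = (6*(-4 - 5))*(1 + (¼)*2) + 6 = (6*(-9))*(1 + ½) + 6 = -54*3/2 + 6 = -81 + 6 = -75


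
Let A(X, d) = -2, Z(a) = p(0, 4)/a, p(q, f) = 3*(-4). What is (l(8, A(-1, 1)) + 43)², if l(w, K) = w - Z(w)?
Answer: 11025/4 ≈ 2756.3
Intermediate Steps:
p(q, f) = -12
Z(a) = -12/a
l(w, K) = w + 12/w (l(w, K) = w - (-12)/w = w + 12/w)
(l(8, A(-1, 1)) + 43)² = ((8 + 12/8) + 43)² = ((8 + 12*(⅛)) + 43)² = ((8 + 3/2) + 43)² = (19/2 + 43)² = (105/2)² = 11025/4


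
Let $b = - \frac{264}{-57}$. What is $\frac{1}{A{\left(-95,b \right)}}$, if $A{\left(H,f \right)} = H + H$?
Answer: $- \frac{1}{190} \approx -0.0052632$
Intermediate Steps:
$b = \frac{88}{19}$ ($b = \left(-264\right) \left(- \frac{1}{57}\right) = \frac{88}{19} \approx 4.6316$)
$A{\left(H,f \right)} = 2 H$
$\frac{1}{A{\left(-95,b \right)}} = \frac{1}{2 \left(-95\right)} = \frac{1}{-190} = - \frac{1}{190}$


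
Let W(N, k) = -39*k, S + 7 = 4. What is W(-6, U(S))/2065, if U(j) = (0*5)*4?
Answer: 0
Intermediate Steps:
S = -3 (S = -7 + 4 = -3)
U(j) = 0 (U(j) = 0*4 = 0)
W(-6, U(S))/2065 = -39*0/2065 = 0*(1/2065) = 0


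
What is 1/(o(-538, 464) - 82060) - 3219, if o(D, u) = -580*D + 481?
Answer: -741853958/230461 ≈ -3219.0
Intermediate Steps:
o(D, u) = 481 - 580*D
1/(o(-538, 464) - 82060) - 3219 = 1/((481 - 580*(-538)) - 82060) - 3219 = 1/((481 + 312040) - 82060) - 3219 = 1/(312521 - 82060) - 3219 = 1/230461 - 3219 = -741853958/230461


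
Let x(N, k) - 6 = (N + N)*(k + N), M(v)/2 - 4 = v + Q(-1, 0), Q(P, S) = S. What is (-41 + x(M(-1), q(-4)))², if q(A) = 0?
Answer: 1369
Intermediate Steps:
M(v) = 8 + 2*v (M(v) = 8 + 2*(v + 0) = 8 + 2*v)
x(N, k) = 6 + 2*N*(N + k) (x(N, k) = 6 + (N + N)*(k + N) = 6 + (2*N)*(N + k) = 6 + 2*N*(N + k))
(-41 + x(M(-1), q(-4)))² = (-41 + (6 + 2*(8 + 2*(-1))² + 2*(8 + 2*(-1))*0))² = (-41 + (6 + 2*(8 - 2)² + 2*(8 - 2)*0))² = (-41 + (6 + 2*6² + 2*6*0))² = (-41 + (6 + 2*36 + 0))² = (-41 + (6 + 72 + 0))² = (-41 + 78)² = 37² = 1369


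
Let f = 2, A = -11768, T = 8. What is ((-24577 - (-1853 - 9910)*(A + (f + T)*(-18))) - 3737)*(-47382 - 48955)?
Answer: 13542346227006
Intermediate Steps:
((-24577 - (-1853 - 9910)*(A + (f + T)*(-18))) - 3737)*(-47382 - 48955) = ((-24577 - (-1853 - 9910)*(-11768 + (2 + 8)*(-18))) - 3737)*(-47382 - 48955) = ((-24577 - (-11763)*(-11768 + 10*(-18))) - 3737)*(-96337) = ((-24577 - (-11763)*(-11768 - 180)) - 3737)*(-96337) = ((-24577 - (-11763)*(-11948)) - 3737)*(-96337) = ((-24577 - 1*140544324) - 3737)*(-96337) = ((-24577 - 140544324) - 3737)*(-96337) = (-140568901 - 3737)*(-96337) = -140572638*(-96337) = 13542346227006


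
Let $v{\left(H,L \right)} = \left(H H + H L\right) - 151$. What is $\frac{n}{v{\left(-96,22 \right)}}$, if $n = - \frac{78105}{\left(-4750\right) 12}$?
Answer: $\frac{5207}{26421400} \approx 0.00019708$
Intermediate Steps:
$v{\left(H,L \right)} = -151 + H^{2} + H L$ ($v{\left(H,L \right)} = \left(H^{2} + H L\right) - 151 = -151 + H^{2} + H L$)
$n = \frac{5207}{3800}$ ($n = - \frac{78105}{-57000} = \left(-78105\right) \left(- \frac{1}{57000}\right) = \frac{5207}{3800} \approx 1.3703$)
$\frac{n}{v{\left(-96,22 \right)}} = \frac{5207}{3800 \left(-151 + \left(-96\right)^{2} - 2112\right)} = \frac{5207}{3800 \left(-151 + 9216 - 2112\right)} = \frac{5207}{3800 \cdot 6953} = \frac{5207}{3800} \cdot \frac{1}{6953} = \frac{5207}{26421400}$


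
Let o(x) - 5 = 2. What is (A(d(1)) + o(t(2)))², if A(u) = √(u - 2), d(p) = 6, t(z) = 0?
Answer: 81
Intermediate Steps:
o(x) = 7 (o(x) = 5 + 2 = 7)
A(u) = √(-2 + u)
(A(d(1)) + o(t(2)))² = (√(-2 + 6) + 7)² = (√4 + 7)² = (2 + 7)² = 9² = 81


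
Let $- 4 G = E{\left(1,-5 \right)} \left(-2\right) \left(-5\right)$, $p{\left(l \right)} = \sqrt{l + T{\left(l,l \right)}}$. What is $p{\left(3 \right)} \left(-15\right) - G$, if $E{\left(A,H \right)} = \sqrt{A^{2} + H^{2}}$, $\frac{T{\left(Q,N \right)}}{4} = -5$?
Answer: $\frac{5 \sqrt{26}}{2} - 15 i \sqrt{17} \approx 12.748 - 61.847 i$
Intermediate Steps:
$T{\left(Q,N \right)} = -20$ ($T{\left(Q,N \right)} = 4 \left(-5\right) = -20$)
$p{\left(l \right)} = \sqrt{-20 + l}$ ($p{\left(l \right)} = \sqrt{l - 20} = \sqrt{-20 + l}$)
$G = - \frac{5 \sqrt{26}}{2}$ ($G = - \frac{\sqrt{1^{2} + \left(-5\right)^{2}} \left(-2\right) \left(-5\right)}{4} = - \frac{\sqrt{1 + 25} \left(-2\right) \left(-5\right)}{4} = - \frac{\sqrt{26} \left(-2\right) \left(-5\right)}{4} = - \frac{- 2 \sqrt{26} \left(-5\right)}{4} = - \frac{10 \sqrt{26}}{4} = - \frac{5 \sqrt{26}}{2} \approx -12.748$)
$p{\left(3 \right)} \left(-15\right) - G = \sqrt{-20 + 3} \left(-15\right) - - \frac{5 \sqrt{26}}{2} = \sqrt{-17} \left(-15\right) + \frac{5 \sqrt{26}}{2} = i \sqrt{17} \left(-15\right) + \frac{5 \sqrt{26}}{2} = - 15 i \sqrt{17} + \frac{5 \sqrt{26}}{2} = \frac{5 \sqrt{26}}{2} - 15 i \sqrt{17}$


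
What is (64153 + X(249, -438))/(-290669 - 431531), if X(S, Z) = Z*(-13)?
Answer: -69847/722200 ≈ -0.096714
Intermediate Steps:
X(S, Z) = -13*Z
(64153 + X(249, -438))/(-290669 - 431531) = (64153 - 13*(-438))/(-290669 - 431531) = (64153 + 5694)/(-722200) = 69847*(-1/722200) = -69847/722200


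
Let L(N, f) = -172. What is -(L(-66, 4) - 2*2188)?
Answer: 4548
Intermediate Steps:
-(L(-66, 4) - 2*2188) = -(-172 - 2*2188) = -(-172 - 1*4376) = -(-172 - 4376) = -1*(-4548) = 4548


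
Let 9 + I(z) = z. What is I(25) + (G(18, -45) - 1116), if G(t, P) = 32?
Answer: -1068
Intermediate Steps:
I(z) = -9 + z
I(25) + (G(18, -45) - 1116) = (-9 + 25) + (32 - 1116) = 16 - 1084 = -1068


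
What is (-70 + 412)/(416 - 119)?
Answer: 38/33 ≈ 1.1515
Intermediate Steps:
(-70 + 412)/(416 - 119) = 342/297 = 342*(1/297) = 38/33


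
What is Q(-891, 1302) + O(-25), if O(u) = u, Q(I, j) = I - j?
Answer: -2218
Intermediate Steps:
Q(-891, 1302) + O(-25) = (-891 - 1*1302) - 25 = (-891 - 1302) - 25 = -2193 - 25 = -2218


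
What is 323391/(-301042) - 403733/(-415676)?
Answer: -6442643765/62567967196 ≈ -0.10297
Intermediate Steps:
323391/(-301042) - 403733/(-415676) = 323391*(-1/301042) - 403733*(-1/415676) = -323391/301042 + 403733/415676 = -6442643765/62567967196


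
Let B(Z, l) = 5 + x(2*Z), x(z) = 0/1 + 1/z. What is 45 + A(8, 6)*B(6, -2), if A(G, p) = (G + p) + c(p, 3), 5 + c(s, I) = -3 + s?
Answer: 106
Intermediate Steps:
x(z) = 1/z (x(z) = 0*1 + 1/z = 0 + 1/z = 1/z)
c(s, I) = -8 + s (c(s, I) = -5 + (-3 + s) = -8 + s)
B(Z, l) = 5 + 1/(2*Z)
A(G, p) = -8 + G + 2*p (A(G, p) = (G + p) + (-8 + p) = -8 + G + 2*p)
45 + A(8, 6)*B(6, -2) = 45 + (-8 + 8 + 2*6)*(5 + (½)/6) = 45 + (-8 + 8 + 12)*(5 + (½)*(⅙)) = 45 + 12*(5 + 1/12) = 45 + 12*(61/12) = 45 + 61 = 106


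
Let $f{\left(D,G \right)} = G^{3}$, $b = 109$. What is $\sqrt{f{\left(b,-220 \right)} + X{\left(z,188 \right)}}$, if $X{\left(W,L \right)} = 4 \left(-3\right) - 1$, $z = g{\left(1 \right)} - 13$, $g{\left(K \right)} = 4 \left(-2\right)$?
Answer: $i \sqrt{10648013} \approx 3263.1 i$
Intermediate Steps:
$g{\left(K \right)} = -8$
$z = -21$ ($z = -8 - 13 = -21$)
$X{\left(W,L \right)} = -13$ ($X{\left(W,L \right)} = -12 - 1 = -13$)
$\sqrt{f{\left(b,-220 \right)} + X{\left(z,188 \right)}} = \sqrt{\left(-220\right)^{3} - 13} = \sqrt{-10648000 - 13} = \sqrt{-10648013} = i \sqrt{10648013}$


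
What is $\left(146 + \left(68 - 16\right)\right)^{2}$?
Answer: $39204$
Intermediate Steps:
$\left(146 + \left(68 - 16\right)\right)^{2} = \left(146 + 52\right)^{2} = 198^{2} = 39204$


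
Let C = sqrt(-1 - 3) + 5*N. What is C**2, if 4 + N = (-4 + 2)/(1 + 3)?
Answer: 2009/4 - 90*I ≈ 502.25 - 90.0*I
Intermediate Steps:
N = -9/2 (N = -4 + (-4 + 2)/(1 + 3) = -4 - 2/4 = -4 - 2*1/4 = -4 - 1/2 = -9/2 ≈ -4.5000)
C = -45/2 + 2*I (C = sqrt(-1 - 3) + 5*(-9/2) = sqrt(-4) - 45/2 = 2*I - 45/2 = -45/2 + 2*I ≈ -22.5 + 2.0*I)
C**2 = (-45/2 + 2*I)**2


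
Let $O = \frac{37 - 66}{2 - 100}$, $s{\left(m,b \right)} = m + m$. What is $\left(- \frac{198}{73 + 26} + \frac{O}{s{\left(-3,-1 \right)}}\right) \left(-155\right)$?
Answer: $\frac{186775}{588} \approx 317.64$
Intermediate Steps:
$s{\left(m,b \right)} = 2 m$
$O = \frac{29}{98}$ ($O = - \frac{29}{-98} = \left(-29\right) \left(- \frac{1}{98}\right) = \frac{29}{98} \approx 0.29592$)
$\left(- \frac{198}{73 + 26} + \frac{O}{s{\left(-3,-1 \right)}}\right) \left(-155\right) = \left(- \frac{198}{73 + 26} + \frac{29}{98 \cdot 2 \left(-3\right)}\right) \left(-155\right) = \left(- \frac{198}{99} + \frac{29}{98 \left(-6\right)}\right) \left(-155\right) = \left(\left(-198\right) \frac{1}{99} + \frac{29}{98} \left(- \frac{1}{6}\right)\right) \left(-155\right) = \left(-2 - \frac{29}{588}\right) \left(-155\right) = \left(- \frac{1205}{588}\right) \left(-155\right) = \frac{186775}{588}$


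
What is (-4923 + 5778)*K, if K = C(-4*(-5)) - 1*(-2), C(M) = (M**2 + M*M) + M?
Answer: 702810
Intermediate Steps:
C(M) = M + 2*M**2 (C(M) = (M**2 + M**2) + M = 2*M**2 + M = M + 2*M**2)
K = 822 (K = (-4*(-5))*(1 + 2*(-4*(-5))) - 1*(-2) = 20*(1 + 2*20) + 2 = 20*(1 + 40) + 2 = 20*41 + 2 = 820 + 2 = 822)
(-4923 + 5778)*K = (-4923 + 5778)*822 = 855*822 = 702810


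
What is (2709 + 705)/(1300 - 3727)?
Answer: -1138/809 ≈ -1.4067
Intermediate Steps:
(2709 + 705)/(1300 - 3727) = 3414/(-2427) = 3414*(-1/2427) = -1138/809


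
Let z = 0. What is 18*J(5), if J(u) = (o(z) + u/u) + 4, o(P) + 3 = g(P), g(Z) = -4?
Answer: -36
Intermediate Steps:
o(P) = -7 (o(P) = -3 - 4 = -7)
J(u) = -2 (J(u) = (-7 + u/u) + 4 = (-7 + 1) + 4 = -6 + 4 = -2)
18*J(5) = 18*(-2) = -36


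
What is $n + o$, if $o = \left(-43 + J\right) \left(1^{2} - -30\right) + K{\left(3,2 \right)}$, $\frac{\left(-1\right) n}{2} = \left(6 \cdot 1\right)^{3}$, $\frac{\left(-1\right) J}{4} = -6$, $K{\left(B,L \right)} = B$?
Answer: $-1018$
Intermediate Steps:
$J = 24$ ($J = \left(-4\right) \left(-6\right) = 24$)
$n = -432$ ($n = - 2 \left(6 \cdot 1\right)^{3} = - 2 \cdot 6^{3} = \left(-2\right) 216 = -432$)
$o = -586$ ($o = \left(-43 + 24\right) \left(1^{2} - -30\right) + 3 = - 19 \left(1 + 30\right) + 3 = \left(-19\right) 31 + 3 = -589 + 3 = -586$)
$n + o = -432 - 586 = -1018$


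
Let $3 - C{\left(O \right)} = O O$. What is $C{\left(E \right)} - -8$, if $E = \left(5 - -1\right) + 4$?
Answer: $-89$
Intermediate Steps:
$E = 10$ ($E = \left(5 + 1\right) + 4 = 6 + 4 = 10$)
$C{\left(O \right)} = 3 - O^{2}$ ($C{\left(O \right)} = 3 - O O = 3 - O^{2}$)
$C{\left(E \right)} - -8 = \left(3 - 10^{2}\right) - -8 = \left(3 - 100\right) + 8 = -97 + 8 = -89$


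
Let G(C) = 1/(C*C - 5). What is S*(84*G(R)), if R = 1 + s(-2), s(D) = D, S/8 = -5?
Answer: 840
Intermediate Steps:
S = -40 (S = 8*(-5) = -40)
R = -1 (R = 1 - 2 = -1)
G(C) = 1/(-5 + C²) (G(C) = 1/(C² - 5) = 1/(-5 + C²))
S*(84*G(R)) = -3360/(-5 + (-1)²) = -3360/(-5 + 1) = -3360/(-4) = -3360*(-1)/4 = -40*(-21) = 840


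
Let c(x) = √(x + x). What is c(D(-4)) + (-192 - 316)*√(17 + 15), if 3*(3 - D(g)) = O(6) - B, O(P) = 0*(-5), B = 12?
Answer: √14 - 2032*√2 ≈ -2869.9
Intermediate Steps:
O(P) = 0
D(g) = 7 (D(g) = 3 - (0 - 1*12)/3 = 3 - (0 - 12)/3 = 3 - ⅓*(-12) = 3 + 4 = 7)
c(x) = √2*√x (c(x) = √(2*x) = √2*√x)
c(D(-4)) + (-192 - 316)*√(17 + 15) = √2*√7 + (-192 - 316)*√(17 + 15) = √14 - 2032*√2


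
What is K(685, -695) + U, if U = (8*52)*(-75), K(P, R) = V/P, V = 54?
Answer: -21371946/685 ≈ -31200.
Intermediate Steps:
K(P, R) = 54/P
U = -31200 (U = 416*(-75) = -31200)
K(685, -695) + U = 54/685 - 31200 = -21371946/685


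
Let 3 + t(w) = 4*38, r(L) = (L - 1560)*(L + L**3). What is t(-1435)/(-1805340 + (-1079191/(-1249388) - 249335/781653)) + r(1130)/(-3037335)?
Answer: 218778340975063772342492451848/1071008440288796310372939 ≈ 2.0427e+5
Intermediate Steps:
r(L) = (-1560 + L)*(L + L**3)
t(w) = 149 (t(w) = -3 + 4*38 = -3 + 152 = 149)
t(-1435)/(-1805340 + (-1079191/(-1249388) - 249335/781653)) + r(1130)/(-3037335) = 149/(-1805340 + (-1079191/(-1249388) - 249335/781653)) + (1130*(-1560 + 1130 + 1130**3 - 1560*1130**2))/(-3037335) = 149/(-1805340 + (-1079191*(-1/1249388) - 249335*1/781653)) + (1130*(-1560 + 1130 + 1442897000 - 1560*1276900))*(-1/3037335) = 149/(-1805340 + (1079191/1249388 - 249335/781653)) + (1130*(-1560 + 1130 + 1442897000 - 1991964000))*(-1/3037335) = 149/(-1805340 + 532036725743/976587878364) + (1130*(-549067430))*(-1/3037335) = 149/(-1763072628288938017/976587878364) - 620446195900*(-1/3037335) = 149*(-976587878364/1763072628288938017) + 124089239180/607467 = -145511593876236/1763072628288938017 + 124089239180/607467 = 218778340975063772342492451848/1071008440288796310372939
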